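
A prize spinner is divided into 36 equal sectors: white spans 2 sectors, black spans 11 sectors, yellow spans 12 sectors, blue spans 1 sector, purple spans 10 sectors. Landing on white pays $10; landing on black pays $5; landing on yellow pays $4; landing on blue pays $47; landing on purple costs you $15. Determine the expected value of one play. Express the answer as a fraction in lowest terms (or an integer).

5/9 dollars

E[payout] = (2/36)·10 + (11/36)·5 + (12/36)·4 + (1/36)·47 + (10/36)·(-15) = 5/9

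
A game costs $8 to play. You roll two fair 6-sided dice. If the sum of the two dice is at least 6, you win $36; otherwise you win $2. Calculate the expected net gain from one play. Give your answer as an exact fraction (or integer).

167/9 dollars

E[payout] = (5/18)·2 + (13/18)·36 = 239/9
Expected profit = 239/9 − 8 = 167/9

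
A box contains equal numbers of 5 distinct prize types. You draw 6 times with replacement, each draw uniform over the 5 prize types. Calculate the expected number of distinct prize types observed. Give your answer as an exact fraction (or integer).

11529/3125

Let Xⱼ=1 if type j appears at least once. P(Xⱼ=1) = 1 − ((5−1)/5)^6 = 11529/15625.
E[#distinct] = 5·11529/15625 = 11529/3125.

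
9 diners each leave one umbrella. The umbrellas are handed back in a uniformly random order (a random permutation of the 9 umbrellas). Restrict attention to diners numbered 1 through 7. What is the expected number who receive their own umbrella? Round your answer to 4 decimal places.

Let Xᵢ = 1 if person i gets their own umbrella. For each i, P(Xᵢ=1) = 1/9.
By linearity of expectation, E[X₁+…+X_7] = 7·(1/9) = 7/9.
≈ 0.7778

0.7778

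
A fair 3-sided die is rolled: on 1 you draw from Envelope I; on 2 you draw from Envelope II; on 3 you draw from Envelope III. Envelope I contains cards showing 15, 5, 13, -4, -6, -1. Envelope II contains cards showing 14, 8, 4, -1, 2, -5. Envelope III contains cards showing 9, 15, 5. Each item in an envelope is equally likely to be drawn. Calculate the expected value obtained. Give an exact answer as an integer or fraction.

E[X | Envelope I] = (15 + 5 + 13 − 4 − 6 − 1)/6 = 11/3
E[X | Envelope II] = (14 + 8 + 4 − 1 + 2 − 5)/6 = 11/3
E[X | Envelope III] = (9 + 15 + 5)/3 = 29/3
E[X] = (1/3)·11/3 + (1/3)·11/3 + (1/3)·29/3 = 17/3

17/3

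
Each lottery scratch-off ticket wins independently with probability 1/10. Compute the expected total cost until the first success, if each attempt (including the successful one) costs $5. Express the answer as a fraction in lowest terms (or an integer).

E[#attempts] = 1/p = 10; E[cost] = 5·10 = 50.

$50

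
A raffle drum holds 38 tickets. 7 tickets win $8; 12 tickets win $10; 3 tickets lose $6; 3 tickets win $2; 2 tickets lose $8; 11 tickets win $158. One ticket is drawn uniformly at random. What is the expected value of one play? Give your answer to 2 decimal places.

E[payout] = (7/38)·8 + (12/38)·10 + (3/38)·(-6) + (3/38)·2 + (2/38)·(-8) + (11/38)·158 = 943/19
≈ $49.63

$49.63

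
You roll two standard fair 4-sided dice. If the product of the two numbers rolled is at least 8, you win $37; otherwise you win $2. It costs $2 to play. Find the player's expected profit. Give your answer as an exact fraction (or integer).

E[payout] = (5/8)·2 + (3/8)·37 = 121/8
Expected profit = 121/8 − 2 = 105/8

105/8 dollars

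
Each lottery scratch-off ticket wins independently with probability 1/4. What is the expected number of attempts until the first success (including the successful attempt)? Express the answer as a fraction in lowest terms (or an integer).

For a geometric distribution, E[trials] = 1/p = 1/(1/4) = 4.

4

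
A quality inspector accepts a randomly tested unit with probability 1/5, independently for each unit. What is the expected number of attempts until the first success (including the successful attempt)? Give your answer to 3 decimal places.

5.000

For a geometric distribution, E[trials] = 1/p = 1/(1/5) = 5.
≈ 5.000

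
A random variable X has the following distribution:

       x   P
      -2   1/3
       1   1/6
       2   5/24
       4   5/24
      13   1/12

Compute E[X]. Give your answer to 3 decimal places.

1.833

E[X] = (1/3)·(-2) + (1/6)·1 + (5/24)·2 + (5/24)·4 + (1/12)·13
     = 11/6 ≈ 1.833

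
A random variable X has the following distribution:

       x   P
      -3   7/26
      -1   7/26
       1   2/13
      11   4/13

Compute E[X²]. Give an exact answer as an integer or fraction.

E[X²] = (7/26)·9 + (7/26)·1 + (2/13)·1 + (4/13)·121
     = 521/13

521/13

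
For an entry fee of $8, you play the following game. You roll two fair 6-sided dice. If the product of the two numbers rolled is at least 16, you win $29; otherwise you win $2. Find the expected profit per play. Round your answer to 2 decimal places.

$2.25

E[payout] = (25/36)·2 + (11/36)·29 = 41/4
Expected profit = 41/4 − 8 = 9/4 ≈ $2.25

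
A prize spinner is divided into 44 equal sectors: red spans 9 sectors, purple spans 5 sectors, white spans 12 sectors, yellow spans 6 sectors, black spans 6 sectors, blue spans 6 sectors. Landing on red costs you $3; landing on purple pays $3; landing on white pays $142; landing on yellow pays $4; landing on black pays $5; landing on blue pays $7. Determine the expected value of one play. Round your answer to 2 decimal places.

E[payout] = (9/44)·(-3) + (5/44)·3 + (12/44)·142 + (6/44)·4 + (6/44)·5 + (6/44)·7 = 447/11
≈ $40.64

$40.64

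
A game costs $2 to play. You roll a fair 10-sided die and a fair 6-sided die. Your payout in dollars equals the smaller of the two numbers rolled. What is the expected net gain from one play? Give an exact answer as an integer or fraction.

Distribution of the smaller of the two numbers rolled: 1 w.p. 1/4, 2 w.p. 13/60, 3 w.p. 11/60, 4 w.p. 3/20, 5 w.p. 7/60, 6 w.p. 1/12
E[payout] = (1/4)·1 + (13/60)·2 + (11/60)·3 + (3/20)·4 + (7/60)·5 + (1/12)·6 = 35/12
Expected profit = 35/12 − 2 = 11/12

11/12 dollars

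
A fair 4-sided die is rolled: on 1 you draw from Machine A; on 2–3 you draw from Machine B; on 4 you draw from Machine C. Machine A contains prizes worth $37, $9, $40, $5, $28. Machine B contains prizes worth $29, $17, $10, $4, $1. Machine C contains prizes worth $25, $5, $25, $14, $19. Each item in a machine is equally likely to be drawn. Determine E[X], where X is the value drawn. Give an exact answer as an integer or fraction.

329/20 dollars

E[X | Machine A] = (37 + 9 + 40 + 5 + 28)/5 = 119/5
E[X | Machine B] = (29 + 17 + 10 + 4 + 1)/5 = 61/5
E[X | Machine C] = (25 + 5 + 25 + 14 + 19)/5 = 88/5
E[X] = (1/4)·119/5 + (1/2)·61/5 + (1/4)·88/5 = 329/20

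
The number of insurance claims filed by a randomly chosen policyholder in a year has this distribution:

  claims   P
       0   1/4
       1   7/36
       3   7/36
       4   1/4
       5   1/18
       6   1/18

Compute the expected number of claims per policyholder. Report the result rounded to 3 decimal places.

E[X] = (1/4)·0 + (7/36)·1 + (7/36)·3 + (1/4)·4 + (1/18)·5 + (1/18)·6
     = 43/18 ≈ 2.389

2.389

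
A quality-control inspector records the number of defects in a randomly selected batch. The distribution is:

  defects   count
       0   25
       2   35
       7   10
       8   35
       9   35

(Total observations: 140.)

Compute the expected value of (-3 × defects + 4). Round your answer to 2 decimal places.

Total = 140, so P(defects=0) = 25/140, etc.
E[-3x+4] = (5/28)·4 + (1/4)·(-2) + (1/14)·(-17) + (1/4)·(-20) + (1/4)·(-23)
     = -47/4 ≈ -11.75

-11.75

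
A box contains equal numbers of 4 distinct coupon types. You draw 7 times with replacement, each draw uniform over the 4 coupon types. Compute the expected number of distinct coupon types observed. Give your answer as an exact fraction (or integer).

14197/4096

Let Xⱼ=1 if type j appears at least once. P(Xⱼ=1) = 1 − ((4−1)/4)^7 = 14197/16384.
E[#distinct] = 4·14197/16384 = 14197/4096.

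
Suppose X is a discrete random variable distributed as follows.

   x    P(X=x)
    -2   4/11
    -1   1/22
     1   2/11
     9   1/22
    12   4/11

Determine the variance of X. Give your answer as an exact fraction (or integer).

E[X] = (4/11)·(-2) + (1/22)·(-1) + (2/11)·1 + (1/22)·9 + (4/11)·12 = 46/11
E[X²] = (4/11)·4 + (1/22)·1 + (2/11)·1 + (1/22)·81 + (4/11)·144 = 635/11
Var(X) = 635/11 − (46/11)² = 4869/121

4869/121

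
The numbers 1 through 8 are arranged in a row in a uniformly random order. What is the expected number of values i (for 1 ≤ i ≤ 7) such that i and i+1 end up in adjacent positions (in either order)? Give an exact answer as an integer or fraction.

7/4

For each i ∈ {1,…,7}, let Xᵢ = 1 if i and i+1 are adjacent. P(Xᵢ=1) = 2·(8−1)!/8! = 2/8.
By linearity, E[ΣXᵢ] = (7)·(2/8) = 7/4.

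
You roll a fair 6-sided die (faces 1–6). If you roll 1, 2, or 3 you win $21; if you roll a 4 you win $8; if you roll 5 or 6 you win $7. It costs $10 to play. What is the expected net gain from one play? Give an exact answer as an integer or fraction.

25/6 dollars

E[payout] = (1/3)·7 + (1/6)·8 + (1/2)·21 = 85/6
Expected profit = 85/6 − 10 = 25/6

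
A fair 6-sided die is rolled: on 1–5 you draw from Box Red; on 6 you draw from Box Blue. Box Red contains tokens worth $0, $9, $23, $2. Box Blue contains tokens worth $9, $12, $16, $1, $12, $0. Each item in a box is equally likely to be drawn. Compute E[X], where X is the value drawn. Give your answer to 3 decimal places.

$8.472

E[X | Box Red] = (0 + 9 + 23 + 2)/4 = 17/2
E[X | Box Blue] = (9 + 12 + 16 + 1 + 12 + 0)/6 = 25/3
E[X] = (5/6)·17/2 + (1/6)·25/3 = 305/36 ≈ 8.472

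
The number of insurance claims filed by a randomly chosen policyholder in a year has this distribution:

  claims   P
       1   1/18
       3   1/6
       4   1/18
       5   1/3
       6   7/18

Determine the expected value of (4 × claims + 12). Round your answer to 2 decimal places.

E[4x+12] = (1/18)·16 + (1/6)·24 + (1/18)·28 + (1/3)·32 + (7/18)·36
     = 280/9 ≈ 31.11

31.11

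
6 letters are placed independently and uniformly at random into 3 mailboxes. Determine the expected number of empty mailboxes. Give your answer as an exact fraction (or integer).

64/243

Let Xⱼ=1 if mailbox j is empty. P(Xⱼ=1) = ((3-1)/3)^6 = 64/729.
By linearity, E[#empty] = 3·64/729 = 64/243.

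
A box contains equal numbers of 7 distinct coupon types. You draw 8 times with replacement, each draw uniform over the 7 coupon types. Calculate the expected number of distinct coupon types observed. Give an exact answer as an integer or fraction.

Let Xⱼ=1 if type j appears at least once. P(Xⱼ=1) = 1 − ((7−1)/7)^8 = 4085185/5764801.
E[#distinct] = 7·4085185/5764801 = 4085185/823543.

4085185/823543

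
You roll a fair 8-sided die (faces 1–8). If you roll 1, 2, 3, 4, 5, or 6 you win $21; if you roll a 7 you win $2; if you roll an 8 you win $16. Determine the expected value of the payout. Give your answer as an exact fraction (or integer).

$18

E[payout] = (1/8)·2 + (1/8)·16 + (3/4)·21 = 18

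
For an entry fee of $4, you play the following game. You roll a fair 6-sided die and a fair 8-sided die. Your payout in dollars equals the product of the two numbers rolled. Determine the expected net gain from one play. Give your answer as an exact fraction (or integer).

Distribution of the product of the two numbers rolled: 1 w.p. 1/48, 2 w.p. 1/24, 3 w.p. 1/24, 4 w.p. 1/16, 5 w.p. 1/24, 6 w.p. 1/12, …
E[payout] = (1/48)·1 + (1/24)·2 + (1/24)·3 + (1/16)·4 + (1/24)·5 + (1/12)·6 + (1/48)·7 + (1/16)·8 + (1/48)·9 + (1/24)·10 + (1/12)·12 + (1/48)·14 + (1/24)·15 + (1/24)·16 + (1/24)·18 + (1/24)·20 + (1/48)·21 + (1/16)·24 + (1/48)·25 + (1/48)·28 + (1/24)·30 + (1/48)·32 + (1/48)·35 + (1/48)·36 + (1/48)·40 + (1/48)·42 + (1/48)·48 = 63/4
Expected profit = 63/4 − 4 = 47/4

47/4 dollars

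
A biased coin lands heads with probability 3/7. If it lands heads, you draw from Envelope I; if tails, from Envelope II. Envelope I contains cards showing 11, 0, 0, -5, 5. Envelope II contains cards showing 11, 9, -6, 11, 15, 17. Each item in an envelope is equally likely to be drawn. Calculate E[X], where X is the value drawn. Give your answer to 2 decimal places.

6.37

E[X | Envelope I] = (11 + 0 + 0 − 5 + 5)/5 = 11/5
E[X | Envelope II] = (11 + 9 − 6 + 11 + 15 + 17)/6 = 19/2
E[X] = (3/7)·11/5 + (4/7)·19/2 = 223/35 ≈ 6.37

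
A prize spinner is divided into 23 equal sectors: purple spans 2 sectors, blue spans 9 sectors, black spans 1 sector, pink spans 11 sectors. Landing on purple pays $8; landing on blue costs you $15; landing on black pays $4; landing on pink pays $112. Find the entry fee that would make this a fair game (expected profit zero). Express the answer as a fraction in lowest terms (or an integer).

1117/23 dollars

E[payout] = (2/23)·8 + (9/23)·(-15) + (1/23)·4 + (11/23)·112 = 1117/23
Fair fee = E[payout] = 1117/23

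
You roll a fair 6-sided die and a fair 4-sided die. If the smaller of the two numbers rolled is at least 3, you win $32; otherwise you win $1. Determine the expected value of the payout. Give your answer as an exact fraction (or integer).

34/3 dollars

E[payout] = (2/3)·1 + (1/3)·32 = 34/3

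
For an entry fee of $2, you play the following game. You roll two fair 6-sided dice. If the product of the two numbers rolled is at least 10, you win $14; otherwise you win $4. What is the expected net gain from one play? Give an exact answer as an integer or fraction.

131/18 dollars

E[payout] = (17/36)·4 + (19/36)·14 = 167/18
Expected profit = 167/18 − 2 = 131/18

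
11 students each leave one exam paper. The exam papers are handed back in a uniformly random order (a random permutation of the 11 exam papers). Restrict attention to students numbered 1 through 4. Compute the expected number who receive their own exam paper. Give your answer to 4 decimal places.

0.3636

Let Xᵢ = 1 if person i gets their own exam paper. For each i, P(Xᵢ=1) = 1/11.
By linearity of expectation, E[X₁+…+X_4] = 4·(1/11) = 4/11.
≈ 0.3636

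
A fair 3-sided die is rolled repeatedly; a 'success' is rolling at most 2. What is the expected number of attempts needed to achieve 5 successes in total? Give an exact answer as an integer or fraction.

By linearity (sum of 5 independent geometric waits), E[trials] = 5/p = 5/(2/3) = 15/2.

15/2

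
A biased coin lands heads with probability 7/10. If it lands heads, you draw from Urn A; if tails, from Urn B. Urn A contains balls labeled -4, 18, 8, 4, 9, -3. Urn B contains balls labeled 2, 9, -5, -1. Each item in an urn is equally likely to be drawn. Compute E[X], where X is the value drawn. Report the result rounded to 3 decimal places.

E[X | Urn A] = (-4 + 18 + 8 + 4 + 9 − 3)/6 = 16/3
E[X | Urn B] = (2 + 9 − 5 − 1)/4 = 5/4
E[X] = (7/10)·16/3 + (3/10)·5/4 = 493/120 ≈ 4.108

4.108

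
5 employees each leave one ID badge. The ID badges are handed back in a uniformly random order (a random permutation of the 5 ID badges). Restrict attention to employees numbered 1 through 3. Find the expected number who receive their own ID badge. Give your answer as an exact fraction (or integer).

3/5

Let Xᵢ = 1 if person i gets their own ID badge. For each i, P(Xᵢ=1) = 1/5.
By linearity of expectation, E[X₁+…+X_3] = 3·(1/5) = 3/5.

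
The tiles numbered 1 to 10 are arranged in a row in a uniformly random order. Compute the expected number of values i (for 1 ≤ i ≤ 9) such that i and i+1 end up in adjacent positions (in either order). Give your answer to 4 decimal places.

For each i ∈ {1,…,9}, let Xᵢ = 1 if i and i+1 are adjacent. P(Xᵢ=1) = 2·(10−1)!/10! = 2/10.
By linearity, E[ΣXᵢ] = (9)·(2/10) = 9/5.
≈ 1.8000

1.8000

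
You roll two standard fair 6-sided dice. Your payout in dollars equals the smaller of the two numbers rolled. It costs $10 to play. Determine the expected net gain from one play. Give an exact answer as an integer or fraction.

Distribution of the smaller of the two numbers rolled: 1 w.p. 11/36, 2 w.p. 1/4, 3 w.p. 7/36, 4 w.p. 5/36, 5 w.p. 1/12, 6 w.p. 1/36
E[payout] = (11/36)·1 + (1/4)·2 + (7/36)·3 + (5/36)·4 + (1/12)·5 + (1/36)·6 = 91/36
Expected profit = 91/36 − 10 = -269/36

-269/36 dollars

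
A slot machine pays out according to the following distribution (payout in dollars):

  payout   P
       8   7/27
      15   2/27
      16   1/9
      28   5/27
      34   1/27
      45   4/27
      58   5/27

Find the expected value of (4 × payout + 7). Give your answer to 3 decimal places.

122.259

E[4x+7] = (7/27)·39 + (2/27)·67 + (1/9)·71 + (5/27)·119 + (1/27)·143 + (4/27)·187 + (5/27)·239
     = 3301/27 ≈ 122.259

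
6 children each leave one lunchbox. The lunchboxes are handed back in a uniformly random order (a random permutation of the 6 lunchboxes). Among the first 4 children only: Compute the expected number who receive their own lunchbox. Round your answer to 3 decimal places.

0.667

Let Xᵢ = 1 if person i gets their own lunchbox. For each i, P(Xᵢ=1) = 1/6.
By linearity of expectation, E[X₁+…+X_4] = 4·(1/6) = 2/3.
≈ 0.667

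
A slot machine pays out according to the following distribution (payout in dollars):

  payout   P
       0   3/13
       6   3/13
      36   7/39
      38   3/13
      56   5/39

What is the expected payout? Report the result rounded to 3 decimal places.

$23.795

E[X] = (3/13)·0 + (3/13)·6 + (7/39)·36 + (3/13)·38 + (5/39)·56
     = 928/39 ≈ 23.795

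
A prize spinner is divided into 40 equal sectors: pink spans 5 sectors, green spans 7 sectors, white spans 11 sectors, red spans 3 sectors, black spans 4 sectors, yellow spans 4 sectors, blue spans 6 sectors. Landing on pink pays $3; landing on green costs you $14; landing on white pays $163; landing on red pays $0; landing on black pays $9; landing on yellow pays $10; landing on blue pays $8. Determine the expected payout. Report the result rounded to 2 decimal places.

E[payout] = (5/40)·3 + (7/40)·(-14) + (11/40)·163 + (3/40)·0 + (4/40)·9 + (4/40)·10 + (6/40)·8 = 917/20
≈ $45.85

$45.85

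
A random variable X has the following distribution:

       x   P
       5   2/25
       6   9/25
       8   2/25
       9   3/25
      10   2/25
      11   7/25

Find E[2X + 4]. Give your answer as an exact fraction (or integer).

508/25

E[2x+4] = (2/25)·14 + (9/25)·16 + (2/25)·20 + (3/25)·22 + (2/25)·24 + (7/25)·26
     = 508/25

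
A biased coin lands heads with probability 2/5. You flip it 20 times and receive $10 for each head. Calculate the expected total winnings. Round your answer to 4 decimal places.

$80.0000

E[#heads] = 20·2/5 = 8 (linearity over flips).
E[winnings] = 10·8 = 80.
≈ 80.0000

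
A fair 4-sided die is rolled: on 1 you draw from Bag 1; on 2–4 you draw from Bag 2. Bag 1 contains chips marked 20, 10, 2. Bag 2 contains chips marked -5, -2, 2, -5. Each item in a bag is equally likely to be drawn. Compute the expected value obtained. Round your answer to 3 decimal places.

0.792

E[X | Bag 1] = (20 + 10 + 2)/3 = 32/3
E[X | Bag 2] = (-5 − 2 + 2 − 5)/4 = -5/2
E[X] = (1/4)·32/3 + (3/4)·(-5/2) = 19/24 ≈ 0.792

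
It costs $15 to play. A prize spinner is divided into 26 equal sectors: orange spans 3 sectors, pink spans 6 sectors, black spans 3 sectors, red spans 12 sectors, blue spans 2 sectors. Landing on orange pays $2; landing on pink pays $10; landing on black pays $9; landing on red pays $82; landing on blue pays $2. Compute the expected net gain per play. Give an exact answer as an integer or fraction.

E[payout] = (3/26)·2 + (6/26)·10 + (3/26)·9 + (12/26)·82 + (2/26)·2 = 1081/26
Expected profit = 1081/26 − 15 = 691/26

691/26 dollars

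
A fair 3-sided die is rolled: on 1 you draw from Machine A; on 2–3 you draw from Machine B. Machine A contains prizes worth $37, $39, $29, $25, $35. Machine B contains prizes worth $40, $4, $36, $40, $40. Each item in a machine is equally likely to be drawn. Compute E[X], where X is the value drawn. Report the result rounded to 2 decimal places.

$32.33

E[X | Machine A] = (37 + 39 + 29 + 25 + 35)/5 = 33
E[X | Machine B] = (40 + 4 + 36 + 40 + 40)/5 = 32
E[X] = (1/3)·33 + (2/3)·32 = 97/3 ≈ 32.33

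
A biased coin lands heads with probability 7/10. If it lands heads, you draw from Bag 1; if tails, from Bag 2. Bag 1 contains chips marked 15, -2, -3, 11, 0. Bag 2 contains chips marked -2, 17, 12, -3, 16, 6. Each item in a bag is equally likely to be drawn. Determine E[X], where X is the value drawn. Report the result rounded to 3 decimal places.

5.240

E[X | Bag 1] = (15 − 2 − 3 + 11 + 0)/5 = 21/5
E[X | Bag 2] = (-2 + 17 + 12 − 3 + 16 + 6)/6 = 23/3
E[X] = (7/10)·21/5 + (3/10)·23/3 = 131/25 ≈ 5.240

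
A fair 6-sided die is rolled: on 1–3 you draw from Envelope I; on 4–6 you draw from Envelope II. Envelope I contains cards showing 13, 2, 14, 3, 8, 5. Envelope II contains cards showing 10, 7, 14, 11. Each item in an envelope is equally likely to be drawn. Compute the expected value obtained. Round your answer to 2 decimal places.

9.00

E[X | Envelope I] = (13 + 2 + 14 + 3 + 8 + 5)/6 = 15/2
E[X | Envelope II] = (10 + 7 + 14 + 11)/4 = 21/2
E[X] = (1/2)·15/2 + (1/2)·21/2 = 9 ≈ 9.00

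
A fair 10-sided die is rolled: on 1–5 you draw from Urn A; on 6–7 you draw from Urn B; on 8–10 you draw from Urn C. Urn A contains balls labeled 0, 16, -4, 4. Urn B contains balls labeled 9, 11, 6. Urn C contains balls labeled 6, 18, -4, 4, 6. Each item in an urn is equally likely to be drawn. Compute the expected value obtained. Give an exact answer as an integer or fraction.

83/15

E[X | Urn A] = (0 + 16 − 4 + 4)/4 = 4
E[X | Urn B] = (9 + 11 + 6)/3 = 26/3
E[X | Urn C] = (6 + 18 − 4 + 4 + 6)/5 = 6
E[X] = (1/2)·4 + (1/5)·26/3 + (3/10)·6 = 83/15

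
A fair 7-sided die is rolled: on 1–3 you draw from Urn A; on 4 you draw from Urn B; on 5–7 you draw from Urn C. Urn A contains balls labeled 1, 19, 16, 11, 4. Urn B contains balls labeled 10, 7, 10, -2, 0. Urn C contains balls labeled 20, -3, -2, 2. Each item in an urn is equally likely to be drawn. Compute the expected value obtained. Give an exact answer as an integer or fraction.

967/140

E[X | Urn A] = (1 + 19 + 16 + 11 + 4)/5 = 51/5
E[X | Urn B] = (10 + 7 + 10 − 2 + 0)/5 = 5
E[X | Urn C] = (20 − 3 − 2 + 2)/4 = 17/4
E[X] = (3/7)·51/5 + (1/7)·5 + (3/7)·17/4 = 967/140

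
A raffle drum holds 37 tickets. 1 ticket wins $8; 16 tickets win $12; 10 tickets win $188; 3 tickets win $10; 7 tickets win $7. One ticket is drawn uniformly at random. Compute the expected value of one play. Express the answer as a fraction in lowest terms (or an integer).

2159/37 dollars

E[payout] = (1/37)·8 + (16/37)·12 + (10/37)·188 + (3/37)·10 + (7/37)·7 = 2159/37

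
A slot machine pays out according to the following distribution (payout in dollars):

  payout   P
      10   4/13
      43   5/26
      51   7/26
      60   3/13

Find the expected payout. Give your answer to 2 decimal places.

E[X] = (4/13)·10 + (5/26)·43 + (7/26)·51 + (3/13)·60
     = 506/13 ≈ 38.92

$38.92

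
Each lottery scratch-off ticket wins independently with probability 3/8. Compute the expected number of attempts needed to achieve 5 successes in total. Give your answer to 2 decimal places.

13.33

By linearity (sum of 5 independent geometric waits), E[trials] = 5/p = 5/(3/8) = 40/3.
≈ 13.33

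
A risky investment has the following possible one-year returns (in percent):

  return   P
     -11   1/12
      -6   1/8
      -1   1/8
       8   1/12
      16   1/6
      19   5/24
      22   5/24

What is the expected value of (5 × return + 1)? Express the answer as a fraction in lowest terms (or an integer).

E[5x+1] = (1/12)·(-54) + (1/8)·(-29) + (1/8)·(-4) + (1/12)·41 + (1/6)·81 + (5/24)·96 + (5/24)·111
     = 617/12

617/12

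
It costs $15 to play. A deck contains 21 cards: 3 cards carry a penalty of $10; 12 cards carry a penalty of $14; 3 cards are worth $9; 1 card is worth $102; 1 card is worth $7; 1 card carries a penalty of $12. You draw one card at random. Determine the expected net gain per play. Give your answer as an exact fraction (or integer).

E[payout] = (3/21)·(-10) + (12/21)·(-14) + (3/21)·9 + (1/21)·102 + (1/21)·7 + (1/21)·(-12) = -74/21
Expected profit = -74/21 − 15 = -389/21

-389/21 dollars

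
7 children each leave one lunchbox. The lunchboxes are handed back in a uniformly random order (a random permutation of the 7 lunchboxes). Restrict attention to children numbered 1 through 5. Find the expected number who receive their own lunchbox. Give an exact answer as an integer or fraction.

5/7

Let Xᵢ = 1 if person i gets their own lunchbox. For each i, P(Xᵢ=1) = 1/7.
By linearity of expectation, E[X₁+…+X_5] = 5·(1/7) = 5/7.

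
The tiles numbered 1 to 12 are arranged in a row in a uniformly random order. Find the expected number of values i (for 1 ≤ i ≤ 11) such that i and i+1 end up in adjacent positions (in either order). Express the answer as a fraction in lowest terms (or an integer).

For each i ∈ {1,…,11}, let Xᵢ = 1 if i and i+1 are adjacent. P(Xᵢ=1) = 2·(12−1)!/12! = 2/12.
By linearity, E[ΣXᵢ] = (11)·(2/12) = 11/6.

11/6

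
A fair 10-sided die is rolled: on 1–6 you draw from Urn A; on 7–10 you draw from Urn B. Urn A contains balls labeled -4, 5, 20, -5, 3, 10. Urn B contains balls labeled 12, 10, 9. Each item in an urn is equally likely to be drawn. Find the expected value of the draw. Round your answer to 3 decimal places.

E[X | Urn A] = (-4 + 5 + 20 − 5 + 3 + 10)/6 = 29/6
E[X | Urn B] = (12 + 10 + 9)/3 = 31/3
E[X] = (3/5)·29/6 + (2/5)·31/3 = 211/30 ≈ 7.033

7.033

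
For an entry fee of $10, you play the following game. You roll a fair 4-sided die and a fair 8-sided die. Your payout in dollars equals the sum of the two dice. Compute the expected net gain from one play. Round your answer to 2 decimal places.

-$3.00

Distribution of the sum of the two dice: 2 w.p. 1/32, 3 w.p. 1/16, 4 w.p. 3/32, 5 w.p. 1/8, 6 w.p. 1/8, 7 w.p. 1/8, …
E[payout] = (1/32)·2 + (1/16)·3 + (3/32)·4 + (1/8)·5 + (1/8)·6 + (1/8)·7 + (1/8)·8 + (1/8)·9 + (3/32)·10 + (1/16)·11 + (1/32)·12 = 7
Expected profit = 7 − 10 = -3 ≈ -$3.00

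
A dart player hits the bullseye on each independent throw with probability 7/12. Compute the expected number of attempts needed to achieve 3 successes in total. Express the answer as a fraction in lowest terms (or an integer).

36/7

By linearity (sum of 3 independent geometric waits), E[trials] = 3/p = 3/(7/12) = 36/7.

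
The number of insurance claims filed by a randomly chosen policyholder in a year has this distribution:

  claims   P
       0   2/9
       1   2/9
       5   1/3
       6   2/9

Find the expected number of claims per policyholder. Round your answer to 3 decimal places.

3.222

E[X] = (2/9)·0 + (2/9)·1 + (1/3)·5 + (2/9)·6
     = 29/9 ≈ 3.222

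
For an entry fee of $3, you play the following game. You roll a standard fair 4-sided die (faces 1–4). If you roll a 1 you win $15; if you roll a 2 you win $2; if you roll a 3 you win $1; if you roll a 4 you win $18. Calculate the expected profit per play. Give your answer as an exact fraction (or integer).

$6

E[payout] = (1/4)·1 + (1/4)·2 + (1/4)·15 + (1/4)·18 = 9
Expected profit = 9 − 3 = 6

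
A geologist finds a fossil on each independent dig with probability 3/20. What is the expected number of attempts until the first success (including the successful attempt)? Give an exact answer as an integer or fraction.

For a geometric distribution, E[trials] = 1/p = 1/(3/20) = 20/3.

20/3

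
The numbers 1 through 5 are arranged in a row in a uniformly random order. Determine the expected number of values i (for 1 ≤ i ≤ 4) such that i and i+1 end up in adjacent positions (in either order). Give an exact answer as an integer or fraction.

For each i ∈ {1,…,4}, let Xᵢ = 1 if i and i+1 are adjacent. P(Xᵢ=1) = 2·(5−1)!/5! = 2/5.
By linearity, E[ΣXᵢ] = (4)·(2/5) = 8/5.

8/5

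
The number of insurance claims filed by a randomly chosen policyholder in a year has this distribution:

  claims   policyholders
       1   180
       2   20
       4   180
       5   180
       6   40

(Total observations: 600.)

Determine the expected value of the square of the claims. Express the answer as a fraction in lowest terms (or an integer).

Total = 600, so P(claims=1) = 180/600, etc.
E[X²] = (3/10)·1 + (1/30)·4 + (3/10)·16 + (3/10)·25 + (1/15)·36
     = 227/15

227/15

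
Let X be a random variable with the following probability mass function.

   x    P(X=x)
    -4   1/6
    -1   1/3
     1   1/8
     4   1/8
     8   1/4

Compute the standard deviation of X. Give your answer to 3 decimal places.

E[X] = 13/8, E[X²] = 169/8
Var(X) = E[X²] − (E[X])² = 169/8 − 169/64 = 1183/64
SD(X) = √(1183/64) ≈ 4.299

4.299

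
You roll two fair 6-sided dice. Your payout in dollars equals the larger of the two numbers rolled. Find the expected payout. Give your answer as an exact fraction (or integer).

Distribution of the larger of the two numbers rolled: 1 w.p. 1/36, 2 w.p. 1/12, 3 w.p. 5/36, 4 w.p. 7/36, 5 w.p. 1/4, 6 w.p. 11/36
E[payout] = (1/36)·1 + (1/12)·2 + (5/36)·3 + (7/36)·4 + (1/4)·5 + (11/36)·6 = 161/36

161/36 dollars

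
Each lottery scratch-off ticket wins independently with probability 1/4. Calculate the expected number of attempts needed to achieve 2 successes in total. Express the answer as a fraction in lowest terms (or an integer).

8

By linearity (sum of 2 independent geometric waits), E[trials] = 2/p = 2/(1/4) = 8.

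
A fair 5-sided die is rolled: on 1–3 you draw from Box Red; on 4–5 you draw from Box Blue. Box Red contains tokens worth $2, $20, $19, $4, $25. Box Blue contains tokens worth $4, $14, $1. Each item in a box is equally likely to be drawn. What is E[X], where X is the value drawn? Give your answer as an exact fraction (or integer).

E[X | Box Red] = (2 + 20 + 19 + 4 + 25)/5 = 14
E[X | Box Blue] = (4 + 14 + 1)/3 = 19/3
E[X] = (3/5)·14 + (2/5)·19/3 = 164/15

164/15 dollars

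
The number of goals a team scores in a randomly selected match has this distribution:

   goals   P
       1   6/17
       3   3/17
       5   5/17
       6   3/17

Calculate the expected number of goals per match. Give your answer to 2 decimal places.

E[X] = (6/17)·1 + (3/17)·3 + (5/17)·5 + (3/17)·6
     = 58/17 ≈ 3.41

3.41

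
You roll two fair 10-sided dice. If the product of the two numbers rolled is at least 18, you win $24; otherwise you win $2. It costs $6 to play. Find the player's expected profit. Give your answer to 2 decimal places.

$9.64

E[payout] = (19/50)·2 + (31/50)·24 = 391/25
Expected profit = 391/25 − 6 = 241/25 ≈ $9.64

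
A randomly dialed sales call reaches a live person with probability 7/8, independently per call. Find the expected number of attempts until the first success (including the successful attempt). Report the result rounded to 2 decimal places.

For a geometric distribution, E[trials] = 1/p = 1/(7/8) = 8/7.
≈ 1.14

1.14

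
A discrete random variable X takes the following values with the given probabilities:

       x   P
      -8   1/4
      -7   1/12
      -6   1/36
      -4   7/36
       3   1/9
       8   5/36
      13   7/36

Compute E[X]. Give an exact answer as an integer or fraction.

E[X] = (1/4)·(-8) + (1/12)·(-7) + (1/36)·(-6) + (7/36)·(-4) + (1/9)·3 + (5/36)·8 + (7/36)·13
     = 4/9

4/9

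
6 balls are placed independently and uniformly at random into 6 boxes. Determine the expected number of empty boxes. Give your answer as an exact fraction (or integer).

15625/7776

Let Xⱼ=1 if box j is empty. P(Xⱼ=1) = ((6-1)/6)^6 = 15625/46656.
By linearity, E[#empty] = 6·15625/46656 = 15625/7776.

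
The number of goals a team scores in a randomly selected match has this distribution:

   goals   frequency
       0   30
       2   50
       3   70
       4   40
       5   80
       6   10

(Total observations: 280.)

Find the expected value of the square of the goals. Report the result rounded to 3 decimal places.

13.679

Total = 280, so P(goals=0) = 30/280, etc.
E[X²] = (3/28)·0 + (5/28)·4 + (1/4)·9 + (1/7)·16 + (2/7)·25 + (1/28)·36
     = 383/28 ≈ 13.679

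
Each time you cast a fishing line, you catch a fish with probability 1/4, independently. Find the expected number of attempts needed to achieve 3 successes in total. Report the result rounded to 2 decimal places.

By linearity (sum of 3 independent geometric waits), E[trials] = 3/p = 3/(1/4) = 12.
≈ 12.00

12.00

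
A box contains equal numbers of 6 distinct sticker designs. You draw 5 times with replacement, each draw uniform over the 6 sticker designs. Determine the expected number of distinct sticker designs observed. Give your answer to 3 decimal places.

3.589

Let Xⱼ=1 if type j appears at least once. P(Xⱼ=1) = 1 − ((6−1)/6)^5 = 4651/7776.
E[#distinct] = 6·4651/7776 = 4651/1296.
≈ 3.589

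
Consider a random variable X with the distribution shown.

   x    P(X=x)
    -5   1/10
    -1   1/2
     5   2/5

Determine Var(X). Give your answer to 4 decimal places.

12.0000

E[X] = (1/10)·(-5) + (1/2)·(-1) + (2/5)·5 = 1
E[X²] = (1/10)·25 + (1/2)·1 + (2/5)·25 = 13
Var(X) = 13 − (1)² = 12 ≈ 12.0000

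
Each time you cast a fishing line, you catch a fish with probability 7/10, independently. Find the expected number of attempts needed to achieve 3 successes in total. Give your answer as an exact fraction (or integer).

By linearity (sum of 3 independent geometric waits), E[trials] = 3/p = 3/(7/10) = 30/7.

30/7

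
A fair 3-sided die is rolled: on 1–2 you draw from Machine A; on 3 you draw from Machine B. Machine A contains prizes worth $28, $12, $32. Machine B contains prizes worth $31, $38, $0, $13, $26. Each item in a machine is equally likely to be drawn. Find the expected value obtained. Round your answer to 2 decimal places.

E[X | Machine A] = (28 + 12 + 32)/3 = 24
E[X | Machine B] = (31 + 38 + 0 + 13 + 26)/5 = 108/5
E[X] = (2/3)·24 + (1/3)·108/5 = 116/5 ≈ 23.20

$23.20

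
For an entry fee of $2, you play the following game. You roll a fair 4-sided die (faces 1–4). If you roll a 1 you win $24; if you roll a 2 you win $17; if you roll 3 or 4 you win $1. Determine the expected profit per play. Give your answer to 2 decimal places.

$8.75

E[payout] = (1/2)·1 + (1/4)·17 + (1/4)·24 = 43/4
Expected profit = 43/4 − 2 = 35/4 ≈ $8.75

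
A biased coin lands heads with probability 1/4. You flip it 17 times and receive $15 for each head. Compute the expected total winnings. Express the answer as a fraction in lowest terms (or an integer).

E[#heads] = 17·1/4 = 17/4 (linearity over flips).
E[winnings] = 15·17/4 = 255/4.

255/4 dollars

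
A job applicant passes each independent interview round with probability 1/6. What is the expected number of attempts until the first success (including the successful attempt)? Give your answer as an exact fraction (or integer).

For a geometric distribution, E[trials] = 1/p = 1/(1/6) = 6.

6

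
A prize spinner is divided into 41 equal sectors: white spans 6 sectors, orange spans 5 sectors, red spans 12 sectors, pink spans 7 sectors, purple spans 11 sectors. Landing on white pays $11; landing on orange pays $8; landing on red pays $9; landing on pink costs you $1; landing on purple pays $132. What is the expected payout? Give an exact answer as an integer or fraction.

E[payout] = (6/41)·11 + (5/41)·8 + (12/41)·9 + (7/41)·(-1) + (11/41)·132 = 1659/41

1659/41 dollars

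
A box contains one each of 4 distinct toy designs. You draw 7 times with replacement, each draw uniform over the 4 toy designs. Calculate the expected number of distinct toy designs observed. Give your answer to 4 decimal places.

Let Xⱼ=1 if type j appears at least once. P(Xⱼ=1) = 1 − ((4−1)/4)^7 = 14197/16384.
E[#distinct] = 4·14197/16384 = 14197/4096.
≈ 3.4661

3.4661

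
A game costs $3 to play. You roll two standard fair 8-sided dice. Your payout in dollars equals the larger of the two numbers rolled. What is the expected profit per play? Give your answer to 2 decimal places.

Distribution of the larger of the two numbers rolled: 1 w.p. 1/64, 2 w.p. 3/64, 3 w.p. 5/64, 4 w.p. 7/64, 5 w.p. 9/64, 6 w.p. 11/64, …
E[payout] = (1/64)·1 + (3/64)·2 + (5/64)·3 + (7/64)·4 + (9/64)·5 + (11/64)·6 + (13/64)·7 + (15/64)·8 = 93/16
Expected profit = 93/16 − 3 = 45/16 ≈ $2.81

$2.81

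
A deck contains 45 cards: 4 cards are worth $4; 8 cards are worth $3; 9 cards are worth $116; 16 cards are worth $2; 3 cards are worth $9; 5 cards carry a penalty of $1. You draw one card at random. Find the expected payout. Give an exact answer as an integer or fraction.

1138/45 dollars

E[payout] = (4/45)·4 + (8/45)·3 + (9/45)·116 + (16/45)·2 + (3/45)·9 + (5/45)·(-1) = 1138/45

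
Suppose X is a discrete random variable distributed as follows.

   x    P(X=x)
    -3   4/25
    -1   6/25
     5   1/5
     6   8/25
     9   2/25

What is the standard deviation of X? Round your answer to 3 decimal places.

4.019

E[X] = 73/25, E[X²] = 617/25
Var(X) = E[X²] − (E[X])² = 617/25 − 5329/625 = 10096/625
SD(X) = √(10096/625) ≈ 4.019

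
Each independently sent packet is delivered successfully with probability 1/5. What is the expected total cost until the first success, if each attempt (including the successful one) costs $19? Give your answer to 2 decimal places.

E[#attempts] = 1/p = 5; E[cost] = 19·5 = 95.
≈ 95.00

$95.00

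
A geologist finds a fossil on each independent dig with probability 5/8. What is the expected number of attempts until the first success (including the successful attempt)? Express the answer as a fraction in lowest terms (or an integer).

For a geometric distribution, E[trials] = 1/p = 1/(5/8) = 8/5.

8/5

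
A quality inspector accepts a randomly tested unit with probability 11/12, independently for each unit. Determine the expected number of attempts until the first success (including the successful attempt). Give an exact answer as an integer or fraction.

For a geometric distribution, E[trials] = 1/p = 1/(11/12) = 12/11.

12/11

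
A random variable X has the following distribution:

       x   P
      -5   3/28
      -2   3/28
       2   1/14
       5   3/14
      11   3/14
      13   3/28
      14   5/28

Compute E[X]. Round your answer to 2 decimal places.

E[X] = (3/28)·(-5) + (3/28)·(-2) + (1/14)·2 + (3/14)·5 + (3/14)·11 + (3/28)·13 + (5/28)·14
     = 47/7 ≈ 6.71

6.71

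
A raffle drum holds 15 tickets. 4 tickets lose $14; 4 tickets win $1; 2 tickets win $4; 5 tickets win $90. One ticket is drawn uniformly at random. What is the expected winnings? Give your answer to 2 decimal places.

E[payout] = (4/15)·(-14) + (4/15)·1 + (2/15)·4 + (5/15)·90 = 406/15
≈ $27.07

$27.07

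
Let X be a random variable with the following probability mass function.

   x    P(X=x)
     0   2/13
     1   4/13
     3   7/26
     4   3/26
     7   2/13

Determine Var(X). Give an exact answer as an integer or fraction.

E[X] = (2/13)·0 + (4/13)·1 + (7/26)·3 + (3/26)·4 + (2/13)·7 = 69/26
E[X²] = (2/13)·0 + (4/13)·1 + (7/26)·9 + (3/26)·16 + (2/13)·49 = 315/26
Var(X) = 315/26 − (69/26)² = 3429/676

3429/676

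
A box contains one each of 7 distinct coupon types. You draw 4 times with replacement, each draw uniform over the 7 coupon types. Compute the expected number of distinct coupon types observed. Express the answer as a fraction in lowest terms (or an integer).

1105/343

Let Xⱼ=1 if type j appears at least once. P(Xⱼ=1) = 1 − ((7−1)/7)^4 = 1105/2401.
E[#distinct] = 7·1105/2401 = 1105/343.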